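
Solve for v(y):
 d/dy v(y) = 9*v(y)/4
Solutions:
 v(y) = C1*exp(9*y/4)


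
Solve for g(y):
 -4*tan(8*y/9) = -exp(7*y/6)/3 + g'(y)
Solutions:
 g(y) = C1 + 2*exp(7*y/6)/7 + 9*log(cos(8*y/9))/2


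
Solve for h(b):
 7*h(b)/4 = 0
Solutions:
 h(b) = 0


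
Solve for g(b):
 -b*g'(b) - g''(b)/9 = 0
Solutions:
 g(b) = C1 + C2*erf(3*sqrt(2)*b/2)


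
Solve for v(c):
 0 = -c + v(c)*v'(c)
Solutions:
 v(c) = -sqrt(C1 + c^2)
 v(c) = sqrt(C1 + c^2)


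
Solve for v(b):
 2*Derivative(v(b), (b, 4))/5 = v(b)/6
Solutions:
 v(b) = C1*exp(-sqrt(2)*3^(3/4)*5^(1/4)*b/6) + C2*exp(sqrt(2)*3^(3/4)*5^(1/4)*b/6) + C3*sin(sqrt(2)*3^(3/4)*5^(1/4)*b/6) + C4*cos(sqrt(2)*3^(3/4)*5^(1/4)*b/6)


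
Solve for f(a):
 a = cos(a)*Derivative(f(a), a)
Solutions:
 f(a) = C1 + Integral(a/cos(a), a)


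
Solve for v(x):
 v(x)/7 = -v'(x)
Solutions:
 v(x) = C1*exp(-x/7)


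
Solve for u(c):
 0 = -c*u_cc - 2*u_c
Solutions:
 u(c) = C1 + C2/c


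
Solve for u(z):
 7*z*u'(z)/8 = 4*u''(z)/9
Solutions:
 u(z) = C1 + C2*erfi(3*sqrt(7)*z/8)


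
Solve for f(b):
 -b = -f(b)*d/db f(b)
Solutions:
 f(b) = -sqrt(C1 + b^2)
 f(b) = sqrt(C1 + b^2)


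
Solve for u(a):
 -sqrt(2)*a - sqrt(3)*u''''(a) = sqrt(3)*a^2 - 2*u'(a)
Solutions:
 u(a) = C1 + C4*exp(2^(1/3)*3^(5/6)*a/3) + sqrt(3)*a^3/6 + sqrt(2)*a^2/4 + (C2*sin(6^(1/3)*a/2) + C3*cos(6^(1/3)*a/2))*exp(-2^(1/3)*3^(5/6)*a/6)


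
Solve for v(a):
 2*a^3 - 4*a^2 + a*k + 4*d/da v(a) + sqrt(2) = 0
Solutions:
 v(a) = C1 - a^4/8 + a^3/3 - a^2*k/8 - sqrt(2)*a/4


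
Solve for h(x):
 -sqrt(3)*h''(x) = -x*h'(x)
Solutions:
 h(x) = C1 + C2*erfi(sqrt(2)*3^(3/4)*x/6)


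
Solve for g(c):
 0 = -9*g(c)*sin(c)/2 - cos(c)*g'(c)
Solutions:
 g(c) = C1*cos(c)^(9/2)


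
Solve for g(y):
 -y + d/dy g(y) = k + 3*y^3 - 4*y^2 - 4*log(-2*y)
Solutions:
 g(y) = C1 + 3*y^4/4 - 4*y^3/3 + y^2/2 + y*(k - 4*log(2) + 4) - 4*y*log(-y)


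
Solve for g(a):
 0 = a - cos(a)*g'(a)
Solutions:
 g(a) = C1 + Integral(a/cos(a), a)


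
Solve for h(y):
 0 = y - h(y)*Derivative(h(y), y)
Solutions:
 h(y) = -sqrt(C1 + y^2)
 h(y) = sqrt(C1 + y^2)


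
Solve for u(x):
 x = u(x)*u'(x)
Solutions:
 u(x) = -sqrt(C1 + x^2)
 u(x) = sqrt(C1 + x^2)


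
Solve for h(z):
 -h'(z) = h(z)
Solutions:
 h(z) = C1*exp(-z)


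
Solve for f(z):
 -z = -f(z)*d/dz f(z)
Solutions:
 f(z) = -sqrt(C1 + z^2)
 f(z) = sqrt(C1 + z^2)


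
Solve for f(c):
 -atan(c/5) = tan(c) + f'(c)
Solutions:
 f(c) = C1 - c*atan(c/5) + 5*log(c^2 + 25)/2 + log(cos(c))


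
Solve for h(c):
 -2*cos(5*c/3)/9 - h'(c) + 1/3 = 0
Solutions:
 h(c) = C1 + c/3 - 2*sin(5*c/3)/15


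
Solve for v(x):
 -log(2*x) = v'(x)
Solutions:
 v(x) = C1 - x*log(x) - x*log(2) + x


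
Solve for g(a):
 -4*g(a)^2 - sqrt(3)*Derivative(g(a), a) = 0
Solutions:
 g(a) = 3/(C1 + 4*sqrt(3)*a)


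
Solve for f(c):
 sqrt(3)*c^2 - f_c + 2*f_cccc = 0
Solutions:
 f(c) = C1 + C4*exp(2^(2/3)*c/2) + sqrt(3)*c^3/3 + (C2*sin(2^(2/3)*sqrt(3)*c/4) + C3*cos(2^(2/3)*sqrt(3)*c/4))*exp(-2^(2/3)*c/4)


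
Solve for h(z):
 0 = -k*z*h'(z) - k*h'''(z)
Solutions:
 h(z) = C1 + Integral(C2*airyai(-z) + C3*airybi(-z), z)


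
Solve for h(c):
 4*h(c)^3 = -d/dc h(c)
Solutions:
 h(c) = -sqrt(2)*sqrt(-1/(C1 - 4*c))/2
 h(c) = sqrt(2)*sqrt(-1/(C1 - 4*c))/2


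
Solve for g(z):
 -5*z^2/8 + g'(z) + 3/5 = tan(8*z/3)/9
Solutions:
 g(z) = C1 + 5*z^3/24 - 3*z/5 - log(cos(8*z/3))/24


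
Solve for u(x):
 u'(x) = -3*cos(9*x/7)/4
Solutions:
 u(x) = C1 - 7*sin(9*x/7)/12


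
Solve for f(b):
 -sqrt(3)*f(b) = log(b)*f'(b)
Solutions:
 f(b) = C1*exp(-sqrt(3)*li(b))


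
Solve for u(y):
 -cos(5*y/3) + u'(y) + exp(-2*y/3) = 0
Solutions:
 u(y) = C1 + 3*sin(5*y/3)/5 + 3*exp(-2*y/3)/2


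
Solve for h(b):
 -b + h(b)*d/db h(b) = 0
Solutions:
 h(b) = -sqrt(C1 + b^2)
 h(b) = sqrt(C1 + b^2)


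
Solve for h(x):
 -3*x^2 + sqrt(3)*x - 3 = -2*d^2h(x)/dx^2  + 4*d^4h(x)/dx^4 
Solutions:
 h(x) = C1 + C2*x + C3*exp(-sqrt(2)*x/2) + C4*exp(sqrt(2)*x/2) + x^4/8 - sqrt(3)*x^3/12 + 15*x^2/4


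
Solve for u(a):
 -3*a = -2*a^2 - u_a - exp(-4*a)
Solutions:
 u(a) = C1 - 2*a^3/3 + 3*a^2/2 + exp(-4*a)/4


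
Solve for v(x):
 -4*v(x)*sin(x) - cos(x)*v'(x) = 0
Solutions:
 v(x) = C1*cos(x)^4


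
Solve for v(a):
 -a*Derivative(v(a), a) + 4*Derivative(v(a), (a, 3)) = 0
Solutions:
 v(a) = C1 + Integral(C2*airyai(2^(1/3)*a/2) + C3*airybi(2^(1/3)*a/2), a)


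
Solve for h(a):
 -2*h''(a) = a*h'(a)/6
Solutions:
 h(a) = C1 + C2*erf(sqrt(6)*a/12)


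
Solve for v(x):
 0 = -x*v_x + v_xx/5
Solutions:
 v(x) = C1 + C2*erfi(sqrt(10)*x/2)


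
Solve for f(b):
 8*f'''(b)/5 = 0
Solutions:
 f(b) = C1 + C2*b + C3*b^2


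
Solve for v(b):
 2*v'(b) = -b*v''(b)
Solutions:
 v(b) = C1 + C2/b


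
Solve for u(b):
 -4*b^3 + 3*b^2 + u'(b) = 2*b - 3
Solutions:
 u(b) = C1 + b^4 - b^3 + b^2 - 3*b


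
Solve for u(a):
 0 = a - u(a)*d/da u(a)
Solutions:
 u(a) = -sqrt(C1 + a^2)
 u(a) = sqrt(C1 + a^2)


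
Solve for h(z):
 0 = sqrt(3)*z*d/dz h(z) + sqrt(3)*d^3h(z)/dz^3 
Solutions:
 h(z) = C1 + Integral(C2*airyai(-z) + C3*airybi(-z), z)


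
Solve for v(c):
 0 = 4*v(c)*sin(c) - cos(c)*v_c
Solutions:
 v(c) = C1/cos(c)^4


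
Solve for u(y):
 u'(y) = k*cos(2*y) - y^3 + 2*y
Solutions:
 u(y) = C1 + k*sin(2*y)/2 - y^4/4 + y^2


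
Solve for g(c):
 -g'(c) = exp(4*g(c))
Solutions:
 g(c) = log(-I*(1/(C1 + 4*c))^(1/4))
 g(c) = log(I*(1/(C1 + 4*c))^(1/4))
 g(c) = log(-(1/(C1 + 4*c))^(1/4))
 g(c) = log(1/(C1 + 4*c))/4


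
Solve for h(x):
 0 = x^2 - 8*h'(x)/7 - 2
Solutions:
 h(x) = C1 + 7*x^3/24 - 7*x/4


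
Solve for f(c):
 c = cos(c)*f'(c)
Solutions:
 f(c) = C1 + Integral(c/cos(c), c)


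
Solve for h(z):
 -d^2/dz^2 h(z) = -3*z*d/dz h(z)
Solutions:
 h(z) = C1 + C2*erfi(sqrt(6)*z/2)


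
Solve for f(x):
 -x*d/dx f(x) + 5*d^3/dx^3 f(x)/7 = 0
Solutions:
 f(x) = C1 + Integral(C2*airyai(5^(2/3)*7^(1/3)*x/5) + C3*airybi(5^(2/3)*7^(1/3)*x/5), x)


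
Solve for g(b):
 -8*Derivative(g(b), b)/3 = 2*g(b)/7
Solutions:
 g(b) = C1*exp(-3*b/28)


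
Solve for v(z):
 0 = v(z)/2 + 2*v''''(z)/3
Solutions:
 v(z) = (C1*sin(3^(1/4)*z/2) + C2*cos(3^(1/4)*z/2))*exp(-3^(1/4)*z/2) + (C3*sin(3^(1/4)*z/2) + C4*cos(3^(1/4)*z/2))*exp(3^(1/4)*z/2)


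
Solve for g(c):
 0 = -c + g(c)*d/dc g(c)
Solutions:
 g(c) = -sqrt(C1 + c^2)
 g(c) = sqrt(C1 + c^2)


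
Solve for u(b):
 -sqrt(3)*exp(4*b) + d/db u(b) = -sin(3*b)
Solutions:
 u(b) = C1 + sqrt(3)*exp(4*b)/4 + cos(3*b)/3


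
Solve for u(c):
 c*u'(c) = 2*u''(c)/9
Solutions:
 u(c) = C1 + C2*erfi(3*c/2)


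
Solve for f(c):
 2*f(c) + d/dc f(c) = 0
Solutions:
 f(c) = C1*exp(-2*c)


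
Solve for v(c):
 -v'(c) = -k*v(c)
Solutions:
 v(c) = C1*exp(c*k)


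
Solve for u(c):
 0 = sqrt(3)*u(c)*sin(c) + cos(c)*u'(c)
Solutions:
 u(c) = C1*cos(c)^(sqrt(3))


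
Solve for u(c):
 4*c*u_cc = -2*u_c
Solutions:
 u(c) = C1 + C2*sqrt(c)


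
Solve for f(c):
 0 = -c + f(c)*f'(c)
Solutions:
 f(c) = -sqrt(C1 + c^2)
 f(c) = sqrt(C1 + c^2)


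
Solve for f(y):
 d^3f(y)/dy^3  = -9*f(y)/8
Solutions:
 f(y) = C3*exp(-3^(2/3)*y/2) + (C1*sin(3*3^(1/6)*y/4) + C2*cos(3*3^(1/6)*y/4))*exp(3^(2/3)*y/4)


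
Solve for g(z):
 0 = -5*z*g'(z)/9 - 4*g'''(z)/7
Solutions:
 g(z) = C1 + Integral(C2*airyai(-210^(1/3)*z/6) + C3*airybi(-210^(1/3)*z/6), z)


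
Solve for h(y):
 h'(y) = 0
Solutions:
 h(y) = C1


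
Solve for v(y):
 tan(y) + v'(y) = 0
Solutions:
 v(y) = C1 + log(cos(y))


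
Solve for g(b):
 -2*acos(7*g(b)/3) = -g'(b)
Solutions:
 Integral(1/acos(7*_y/3), (_y, g(b))) = C1 + 2*b


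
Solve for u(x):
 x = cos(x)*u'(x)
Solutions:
 u(x) = C1 + Integral(x/cos(x), x)


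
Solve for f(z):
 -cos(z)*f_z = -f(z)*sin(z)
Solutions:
 f(z) = C1/cos(z)


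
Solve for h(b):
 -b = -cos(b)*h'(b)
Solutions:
 h(b) = C1 + Integral(b/cos(b), b)


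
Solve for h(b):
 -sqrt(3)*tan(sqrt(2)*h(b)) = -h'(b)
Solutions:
 h(b) = sqrt(2)*(pi - asin(C1*exp(sqrt(6)*b)))/2
 h(b) = sqrt(2)*asin(C1*exp(sqrt(6)*b))/2


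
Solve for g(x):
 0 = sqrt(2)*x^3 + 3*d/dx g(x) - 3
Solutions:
 g(x) = C1 - sqrt(2)*x^4/12 + x


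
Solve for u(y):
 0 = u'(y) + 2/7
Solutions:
 u(y) = C1 - 2*y/7


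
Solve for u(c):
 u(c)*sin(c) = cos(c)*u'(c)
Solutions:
 u(c) = C1/cos(c)


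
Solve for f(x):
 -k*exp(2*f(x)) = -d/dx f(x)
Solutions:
 f(x) = log(-sqrt(-1/(C1 + k*x))) - log(2)/2
 f(x) = log(-1/(C1 + k*x))/2 - log(2)/2


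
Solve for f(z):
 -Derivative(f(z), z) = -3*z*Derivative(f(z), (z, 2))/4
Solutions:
 f(z) = C1 + C2*z^(7/3)


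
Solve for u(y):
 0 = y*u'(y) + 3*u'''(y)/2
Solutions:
 u(y) = C1 + Integral(C2*airyai(-2^(1/3)*3^(2/3)*y/3) + C3*airybi(-2^(1/3)*3^(2/3)*y/3), y)


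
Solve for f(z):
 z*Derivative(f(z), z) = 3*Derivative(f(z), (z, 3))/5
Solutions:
 f(z) = C1 + Integral(C2*airyai(3^(2/3)*5^(1/3)*z/3) + C3*airybi(3^(2/3)*5^(1/3)*z/3), z)


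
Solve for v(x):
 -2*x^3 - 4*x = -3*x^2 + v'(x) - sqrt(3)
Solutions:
 v(x) = C1 - x^4/2 + x^3 - 2*x^2 + sqrt(3)*x


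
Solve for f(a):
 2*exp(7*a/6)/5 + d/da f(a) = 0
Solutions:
 f(a) = C1 - 12*exp(7*a/6)/35


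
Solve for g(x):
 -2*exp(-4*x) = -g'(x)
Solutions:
 g(x) = C1 - exp(-4*x)/2


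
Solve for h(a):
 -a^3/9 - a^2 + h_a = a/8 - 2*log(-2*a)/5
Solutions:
 h(a) = C1 + a^4/36 + a^3/3 + a^2/16 - 2*a*log(-a)/5 + 2*a*(1 - log(2))/5


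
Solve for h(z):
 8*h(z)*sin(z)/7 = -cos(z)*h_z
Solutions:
 h(z) = C1*cos(z)^(8/7)


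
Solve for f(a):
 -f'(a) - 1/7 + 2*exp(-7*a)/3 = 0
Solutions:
 f(a) = C1 - a/7 - 2*exp(-7*a)/21


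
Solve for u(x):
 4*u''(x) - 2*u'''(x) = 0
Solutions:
 u(x) = C1 + C2*x + C3*exp(2*x)


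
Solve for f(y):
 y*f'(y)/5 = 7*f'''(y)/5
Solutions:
 f(y) = C1 + Integral(C2*airyai(7^(2/3)*y/7) + C3*airybi(7^(2/3)*y/7), y)


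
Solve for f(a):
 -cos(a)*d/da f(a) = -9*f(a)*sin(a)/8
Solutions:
 f(a) = C1/cos(a)^(9/8)


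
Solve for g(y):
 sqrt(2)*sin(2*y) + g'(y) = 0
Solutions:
 g(y) = C1 + sqrt(2)*cos(2*y)/2


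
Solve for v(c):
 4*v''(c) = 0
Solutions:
 v(c) = C1 + C2*c


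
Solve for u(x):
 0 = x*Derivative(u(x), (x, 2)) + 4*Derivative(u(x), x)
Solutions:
 u(x) = C1 + C2/x^3


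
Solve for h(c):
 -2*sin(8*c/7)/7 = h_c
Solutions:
 h(c) = C1 + cos(8*c/7)/4


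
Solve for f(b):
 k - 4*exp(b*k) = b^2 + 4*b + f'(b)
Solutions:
 f(b) = C1 - b^3/3 - 2*b^2 + b*k - 4*exp(b*k)/k


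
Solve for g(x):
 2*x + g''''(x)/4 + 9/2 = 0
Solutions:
 g(x) = C1 + C2*x + C3*x^2 + C4*x^3 - x^5/15 - 3*x^4/4


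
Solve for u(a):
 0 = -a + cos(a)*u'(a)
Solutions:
 u(a) = C1 + Integral(a/cos(a), a)


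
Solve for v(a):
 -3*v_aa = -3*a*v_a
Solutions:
 v(a) = C1 + C2*erfi(sqrt(2)*a/2)


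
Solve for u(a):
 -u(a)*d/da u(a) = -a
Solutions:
 u(a) = -sqrt(C1 + a^2)
 u(a) = sqrt(C1 + a^2)


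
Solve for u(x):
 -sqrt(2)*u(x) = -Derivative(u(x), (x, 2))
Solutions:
 u(x) = C1*exp(-2^(1/4)*x) + C2*exp(2^(1/4)*x)


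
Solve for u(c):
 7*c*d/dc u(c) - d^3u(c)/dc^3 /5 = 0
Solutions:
 u(c) = C1 + Integral(C2*airyai(35^(1/3)*c) + C3*airybi(35^(1/3)*c), c)


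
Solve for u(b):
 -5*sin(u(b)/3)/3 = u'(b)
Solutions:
 5*b/3 + 3*log(cos(u(b)/3) - 1)/2 - 3*log(cos(u(b)/3) + 1)/2 = C1


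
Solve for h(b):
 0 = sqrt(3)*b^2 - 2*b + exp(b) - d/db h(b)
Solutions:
 h(b) = C1 + sqrt(3)*b^3/3 - b^2 + exp(b)


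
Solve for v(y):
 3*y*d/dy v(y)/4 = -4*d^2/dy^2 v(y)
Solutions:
 v(y) = C1 + C2*erf(sqrt(6)*y/8)


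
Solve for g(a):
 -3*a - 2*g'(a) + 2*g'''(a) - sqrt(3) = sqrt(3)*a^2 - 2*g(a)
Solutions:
 g(a) = C1*exp(6^(1/3)*a*(2*3^(1/3)/(sqrt(69) + 9)^(1/3) + 2^(1/3)*(sqrt(69) + 9)^(1/3))/12)*sin(2^(1/3)*3^(1/6)*a*(-2^(1/3)*3^(2/3)*(sqrt(69) + 9)^(1/3) + 6/(sqrt(69) + 9)^(1/3))/12) + C2*exp(6^(1/3)*a*(2*3^(1/3)/(sqrt(69) + 9)^(1/3) + 2^(1/3)*(sqrt(69) + 9)^(1/3))/12)*cos(2^(1/3)*3^(1/6)*a*(-2^(1/3)*3^(2/3)*(sqrt(69) + 9)^(1/3) + 6/(sqrt(69) + 9)^(1/3))/12) + C3*exp(-6^(1/3)*a*(2*3^(1/3)/(sqrt(69) + 9)^(1/3) + 2^(1/3)*(sqrt(69) + 9)^(1/3))/6) + sqrt(3)*a^2/2 + 3*a/2 + sqrt(3)*a + 3/2 + 3*sqrt(3)/2


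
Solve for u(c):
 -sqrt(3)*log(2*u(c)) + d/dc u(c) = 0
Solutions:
 -sqrt(3)*Integral(1/(log(_y) + log(2)), (_y, u(c)))/3 = C1 - c


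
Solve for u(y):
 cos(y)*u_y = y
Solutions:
 u(y) = C1 + Integral(y/cos(y), y)


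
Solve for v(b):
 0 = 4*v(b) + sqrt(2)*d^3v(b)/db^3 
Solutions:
 v(b) = C3*exp(-sqrt(2)*b) + (C1*sin(sqrt(6)*b/2) + C2*cos(sqrt(6)*b/2))*exp(sqrt(2)*b/2)


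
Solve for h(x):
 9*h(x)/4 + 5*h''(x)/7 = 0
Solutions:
 h(x) = C1*sin(3*sqrt(35)*x/10) + C2*cos(3*sqrt(35)*x/10)


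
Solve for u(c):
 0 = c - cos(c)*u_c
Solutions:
 u(c) = C1 + Integral(c/cos(c), c)


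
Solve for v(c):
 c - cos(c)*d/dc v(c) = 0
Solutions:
 v(c) = C1 + Integral(c/cos(c), c)


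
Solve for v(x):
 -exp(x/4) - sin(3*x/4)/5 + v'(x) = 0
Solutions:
 v(x) = C1 + 4*exp(x/4) - 4*cos(3*x/4)/15


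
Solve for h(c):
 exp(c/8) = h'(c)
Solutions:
 h(c) = C1 + 8*exp(c/8)


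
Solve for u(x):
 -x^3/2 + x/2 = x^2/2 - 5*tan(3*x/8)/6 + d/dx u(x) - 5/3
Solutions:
 u(x) = C1 - x^4/8 - x^3/6 + x^2/4 + 5*x/3 - 20*log(cos(3*x/8))/9


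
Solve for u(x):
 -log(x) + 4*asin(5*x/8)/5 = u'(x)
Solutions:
 u(x) = C1 - x*log(x) + 4*x*asin(5*x/8)/5 + x + 4*sqrt(64 - 25*x^2)/25


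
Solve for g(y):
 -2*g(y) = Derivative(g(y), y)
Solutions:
 g(y) = C1*exp(-2*y)


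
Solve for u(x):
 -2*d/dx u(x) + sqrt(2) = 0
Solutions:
 u(x) = C1 + sqrt(2)*x/2


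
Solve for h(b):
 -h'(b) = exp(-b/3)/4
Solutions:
 h(b) = C1 + 3*exp(-b/3)/4


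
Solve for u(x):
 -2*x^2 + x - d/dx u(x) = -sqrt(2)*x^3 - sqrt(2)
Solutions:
 u(x) = C1 + sqrt(2)*x^4/4 - 2*x^3/3 + x^2/2 + sqrt(2)*x


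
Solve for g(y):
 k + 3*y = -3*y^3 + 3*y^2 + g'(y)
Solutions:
 g(y) = C1 + k*y + 3*y^4/4 - y^3 + 3*y^2/2


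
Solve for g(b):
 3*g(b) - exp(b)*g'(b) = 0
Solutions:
 g(b) = C1*exp(-3*exp(-b))


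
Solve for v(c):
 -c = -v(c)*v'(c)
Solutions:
 v(c) = -sqrt(C1 + c^2)
 v(c) = sqrt(C1 + c^2)


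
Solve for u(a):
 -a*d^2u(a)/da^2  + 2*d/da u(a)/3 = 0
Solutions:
 u(a) = C1 + C2*a^(5/3)


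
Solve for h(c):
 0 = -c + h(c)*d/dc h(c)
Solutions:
 h(c) = -sqrt(C1 + c^2)
 h(c) = sqrt(C1 + c^2)


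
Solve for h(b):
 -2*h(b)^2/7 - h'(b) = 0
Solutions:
 h(b) = 7/(C1 + 2*b)


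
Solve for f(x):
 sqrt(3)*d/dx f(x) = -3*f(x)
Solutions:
 f(x) = C1*exp(-sqrt(3)*x)


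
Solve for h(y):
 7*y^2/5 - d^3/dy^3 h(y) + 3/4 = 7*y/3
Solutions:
 h(y) = C1 + C2*y + C3*y^2 + 7*y^5/300 - 7*y^4/72 + y^3/8


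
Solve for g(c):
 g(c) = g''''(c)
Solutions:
 g(c) = C1*exp(-c) + C2*exp(c) + C3*sin(c) + C4*cos(c)


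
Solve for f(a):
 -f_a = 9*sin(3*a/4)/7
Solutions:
 f(a) = C1 + 12*cos(3*a/4)/7


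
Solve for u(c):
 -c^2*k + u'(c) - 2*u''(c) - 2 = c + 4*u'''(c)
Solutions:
 u(c) = C1 + C2*exp(c*(-1 + sqrt(5))/4) + C3*exp(-c*(1 + sqrt(5))/4) + c^3*k/3 + 2*c^2*k + c^2/2 + 16*c*k + 4*c


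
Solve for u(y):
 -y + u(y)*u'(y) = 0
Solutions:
 u(y) = -sqrt(C1 + y^2)
 u(y) = sqrt(C1 + y^2)


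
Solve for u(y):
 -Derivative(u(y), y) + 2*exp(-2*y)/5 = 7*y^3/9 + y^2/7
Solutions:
 u(y) = C1 - 7*y^4/36 - y^3/21 - exp(-2*y)/5


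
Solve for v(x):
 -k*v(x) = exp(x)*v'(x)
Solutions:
 v(x) = C1*exp(k*exp(-x))


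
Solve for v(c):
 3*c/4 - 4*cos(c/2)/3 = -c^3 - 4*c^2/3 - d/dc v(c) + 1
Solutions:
 v(c) = C1 - c^4/4 - 4*c^3/9 - 3*c^2/8 + c + 8*sin(c/2)/3


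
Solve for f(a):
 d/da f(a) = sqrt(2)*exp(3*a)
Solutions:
 f(a) = C1 + sqrt(2)*exp(3*a)/3


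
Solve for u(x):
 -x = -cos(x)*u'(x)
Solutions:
 u(x) = C1 + Integral(x/cos(x), x)


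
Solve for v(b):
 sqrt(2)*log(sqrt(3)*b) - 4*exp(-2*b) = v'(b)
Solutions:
 v(b) = C1 + sqrt(2)*b*log(b) + sqrt(2)*b*(-1 + log(3)/2) + 2*exp(-2*b)


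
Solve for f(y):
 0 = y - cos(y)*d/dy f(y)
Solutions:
 f(y) = C1 + Integral(y/cos(y), y)


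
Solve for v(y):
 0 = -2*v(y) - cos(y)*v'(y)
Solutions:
 v(y) = C1*(sin(y) - 1)/(sin(y) + 1)


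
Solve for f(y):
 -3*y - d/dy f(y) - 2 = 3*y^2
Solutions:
 f(y) = C1 - y^3 - 3*y^2/2 - 2*y


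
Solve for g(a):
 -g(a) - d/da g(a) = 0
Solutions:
 g(a) = C1*exp(-a)


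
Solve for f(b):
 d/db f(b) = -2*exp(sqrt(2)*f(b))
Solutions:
 f(b) = sqrt(2)*(2*log(1/(C1 + 2*b)) - log(2))/4


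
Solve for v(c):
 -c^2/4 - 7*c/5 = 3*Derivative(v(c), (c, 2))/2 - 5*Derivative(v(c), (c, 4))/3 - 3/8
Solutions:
 v(c) = C1 + C2*c + C3*exp(-3*sqrt(10)*c/10) + C4*exp(3*sqrt(10)*c/10) - c^4/72 - 7*c^3/45 - 13*c^2/216


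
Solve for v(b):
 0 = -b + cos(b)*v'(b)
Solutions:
 v(b) = C1 + Integral(b/cos(b), b)


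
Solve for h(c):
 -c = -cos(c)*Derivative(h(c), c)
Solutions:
 h(c) = C1 + Integral(c/cos(c), c)


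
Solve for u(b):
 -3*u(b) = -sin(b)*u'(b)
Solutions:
 u(b) = C1*(cos(b) - 1)^(3/2)/(cos(b) + 1)^(3/2)


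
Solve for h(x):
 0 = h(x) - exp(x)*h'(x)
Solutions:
 h(x) = C1*exp(-exp(-x))


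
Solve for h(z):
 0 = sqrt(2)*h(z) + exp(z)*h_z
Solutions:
 h(z) = C1*exp(sqrt(2)*exp(-z))


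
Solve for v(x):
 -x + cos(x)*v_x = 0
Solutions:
 v(x) = C1 + Integral(x/cos(x), x)


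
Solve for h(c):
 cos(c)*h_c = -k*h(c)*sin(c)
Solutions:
 h(c) = C1*exp(k*log(cos(c)))


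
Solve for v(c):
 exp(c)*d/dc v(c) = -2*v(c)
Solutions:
 v(c) = C1*exp(2*exp(-c))


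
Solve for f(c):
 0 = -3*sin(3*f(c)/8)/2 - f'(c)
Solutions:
 3*c/2 + 4*log(cos(3*f(c)/8) - 1)/3 - 4*log(cos(3*f(c)/8) + 1)/3 = C1


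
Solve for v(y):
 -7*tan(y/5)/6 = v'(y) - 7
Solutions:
 v(y) = C1 + 7*y + 35*log(cos(y/5))/6


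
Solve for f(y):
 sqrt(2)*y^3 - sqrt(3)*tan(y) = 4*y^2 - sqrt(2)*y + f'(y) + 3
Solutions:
 f(y) = C1 + sqrt(2)*y^4/4 - 4*y^3/3 + sqrt(2)*y^2/2 - 3*y + sqrt(3)*log(cos(y))


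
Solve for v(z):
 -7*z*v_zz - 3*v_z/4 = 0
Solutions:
 v(z) = C1 + C2*z^(25/28)


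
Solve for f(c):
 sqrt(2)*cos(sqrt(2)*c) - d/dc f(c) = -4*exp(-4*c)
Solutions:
 f(c) = C1 + sin(sqrt(2)*c) - exp(-4*c)


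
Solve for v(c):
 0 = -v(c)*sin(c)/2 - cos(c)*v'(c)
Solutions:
 v(c) = C1*sqrt(cos(c))


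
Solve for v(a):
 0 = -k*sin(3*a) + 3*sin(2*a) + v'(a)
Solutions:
 v(a) = C1 - k*cos(3*a)/3 + 3*cos(2*a)/2


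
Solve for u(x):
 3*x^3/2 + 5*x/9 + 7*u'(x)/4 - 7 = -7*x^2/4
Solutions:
 u(x) = C1 - 3*x^4/14 - x^3/3 - 10*x^2/63 + 4*x


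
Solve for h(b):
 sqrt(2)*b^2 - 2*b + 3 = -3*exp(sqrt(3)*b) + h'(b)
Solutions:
 h(b) = C1 + sqrt(2)*b^3/3 - b^2 + 3*b + sqrt(3)*exp(sqrt(3)*b)


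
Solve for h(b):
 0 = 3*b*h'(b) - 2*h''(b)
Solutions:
 h(b) = C1 + C2*erfi(sqrt(3)*b/2)


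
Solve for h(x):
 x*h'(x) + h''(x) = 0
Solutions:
 h(x) = C1 + C2*erf(sqrt(2)*x/2)


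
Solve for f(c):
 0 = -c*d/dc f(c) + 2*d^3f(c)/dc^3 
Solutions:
 f(c) = C1 + Integral(C2*airyai(2^(2/3)*c/2) + C3*airybi(2^(2/3)*c/2), c)


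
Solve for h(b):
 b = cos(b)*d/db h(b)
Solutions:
 h(b) = C1 + Integral(b/cos(b), b)


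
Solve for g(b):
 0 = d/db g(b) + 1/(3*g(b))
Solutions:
 g(b) = -sqrt(C1 - 6*b)/3
 g(b) = sqrt(C1 - 6*b)/3


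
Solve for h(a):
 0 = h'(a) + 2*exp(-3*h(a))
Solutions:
 h(a) = log(C1 - 6*a)/3
 h(a) = log((-3^(1/3) - 3^(5/6)*I)*(C1 - 2*a)^(1/3)/2)
 h(a) = log((-3^(1/3) + 3^(5/6)*I)*(C1 - 2*a)^(1/3)/2)


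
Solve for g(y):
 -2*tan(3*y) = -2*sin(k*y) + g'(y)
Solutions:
 g(y) = C1 + 2*Piecewise((-cos(k*y)/k, Ne(k, 0)), (0, True)) + 2*log(cos(3*y))/3


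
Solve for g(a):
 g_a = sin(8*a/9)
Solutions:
 g(a) = C1 - 9*cos(8*a/9)/8


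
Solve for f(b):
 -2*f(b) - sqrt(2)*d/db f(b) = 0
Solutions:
 f(b) = C1*exp(-sqrt(2)*b)


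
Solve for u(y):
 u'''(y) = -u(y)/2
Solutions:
 u(y) = C3*exp(-2^(2/3)*y/2) + (C1*sin(2^(2/3)*sqrt(3)*y/4) + C2*cos(2^(2/3)*sqrt(3)*y/4))*exp(2^(2/3)*y/4)


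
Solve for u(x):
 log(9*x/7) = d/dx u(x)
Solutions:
 u(x) = C1 + x*log(x) - x + x*log(9/7)


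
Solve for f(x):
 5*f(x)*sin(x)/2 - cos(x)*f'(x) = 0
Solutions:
 f(x) = C1/cos(x)^(5/2)


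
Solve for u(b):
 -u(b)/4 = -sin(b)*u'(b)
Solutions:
 u(b) = C1*(cos(b) - 1)^(1/8)/(cos(b) + 1)^(1/8)


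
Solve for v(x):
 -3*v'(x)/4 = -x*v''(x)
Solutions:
 v(x) = C1 + C2*x^(7/4)


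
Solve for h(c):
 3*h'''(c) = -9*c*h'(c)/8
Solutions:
 h(c) = C1 + Integral(C2*airyai(-3^(1/3)*c/2) + C3*airybi(-3^(1/3)*c/2), c)


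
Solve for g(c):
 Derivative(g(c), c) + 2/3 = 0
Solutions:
 g(c) = C1 - 2*c/3


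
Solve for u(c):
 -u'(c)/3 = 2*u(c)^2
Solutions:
 u(c) = 1/(C1 + 6*c)


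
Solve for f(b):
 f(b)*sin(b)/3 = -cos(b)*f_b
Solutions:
 f(b) = C1*cos(b)^(1/3)


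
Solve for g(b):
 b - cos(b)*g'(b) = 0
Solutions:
 g(b) = C1 + Integral(b/cos(b), b)


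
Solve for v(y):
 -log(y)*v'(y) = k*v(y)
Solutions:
 v(y) = C1*exp(-k*li(y))


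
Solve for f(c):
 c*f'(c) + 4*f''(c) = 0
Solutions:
 f(c) = C1 + C2*erf(sqrt(2)*c/4)


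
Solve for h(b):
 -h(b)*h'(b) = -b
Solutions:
 h(b) = -sqrt(C1 + b^2)
 h(b) = sqrt(C1 + b^2)


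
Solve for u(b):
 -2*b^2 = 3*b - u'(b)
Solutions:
 u(b) = C1 + 2*b^3/3 + 3*b^2/2


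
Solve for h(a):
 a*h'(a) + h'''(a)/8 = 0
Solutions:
 h(a) = C1 + Integral(C2*airyai(-2*a) + C3*airybi(-2*a), a)


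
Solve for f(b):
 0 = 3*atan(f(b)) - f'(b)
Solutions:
 Integral(1/atan(_y), (_y, f(b))) = C1 + 3*b


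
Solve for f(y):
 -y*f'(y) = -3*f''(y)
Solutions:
 f(y) = C1 + C2*erfi(sqrt(6)*y/6)


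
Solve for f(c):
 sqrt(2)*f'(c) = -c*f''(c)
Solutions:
 f(c) = C1 + C2*c^(1 - sqrt(2))


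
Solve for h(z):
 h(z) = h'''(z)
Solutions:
 h(z) = C3*exp(z) + (C1*sin(sqrt(3)*z/2) + C2*cos(sqrt(3)*z/2))*exp(-z/2)


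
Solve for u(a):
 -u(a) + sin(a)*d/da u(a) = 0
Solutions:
 u(a) = C1*sqrt(cos(a) - 1)/sqrt(cos(a) + 1)


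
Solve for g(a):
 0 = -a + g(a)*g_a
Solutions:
 g(a) = -sqrt(C1 + a^2)
 g(a) = sqrt(C1 + a^2)


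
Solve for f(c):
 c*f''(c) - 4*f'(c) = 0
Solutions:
 f(c) = C1 + C2*c^5


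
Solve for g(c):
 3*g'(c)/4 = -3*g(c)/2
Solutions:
 g(c) = C1*exp(-2*c)


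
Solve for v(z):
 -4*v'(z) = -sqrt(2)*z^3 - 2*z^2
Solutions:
 v(z) = C1 + sqrt(2)*z^4/16 + z^3/6


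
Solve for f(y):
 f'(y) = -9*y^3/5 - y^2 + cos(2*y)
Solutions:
 f(y) = C1 - 9*y^4/20 - y^3/3 + sin(2*y)/2


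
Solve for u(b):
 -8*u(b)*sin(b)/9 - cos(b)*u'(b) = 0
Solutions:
 u(b) = C1*cos(b)^(8/9)


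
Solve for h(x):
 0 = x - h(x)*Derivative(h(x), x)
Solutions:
 h(x) = -sqrt(C1 + x^2)
 h(x) = sqrt(C1 + x^2)


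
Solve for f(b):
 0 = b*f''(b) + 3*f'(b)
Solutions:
 f(b) = C1 + C2/b^2


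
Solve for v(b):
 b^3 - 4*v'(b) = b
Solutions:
 v(b) = C1 + b^4/16 - b^2/8


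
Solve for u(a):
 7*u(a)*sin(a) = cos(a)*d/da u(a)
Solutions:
 u(a) = C1/cos(a)^7


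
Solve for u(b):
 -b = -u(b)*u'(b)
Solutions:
 u(b) = -sqrt(C1 + b^2)
 u(b) = sqrt(C1 + b^2)


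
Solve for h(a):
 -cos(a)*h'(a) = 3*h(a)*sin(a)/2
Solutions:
 h(a) = C1*cos(a)^(3/2)


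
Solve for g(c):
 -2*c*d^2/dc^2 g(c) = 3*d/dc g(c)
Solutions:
 g(c) = C1 + C2/sqrt(c)


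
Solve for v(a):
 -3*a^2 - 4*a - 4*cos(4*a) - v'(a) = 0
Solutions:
 v(a) = C1 - a^3 - 2*a^2 - sin(4*a)


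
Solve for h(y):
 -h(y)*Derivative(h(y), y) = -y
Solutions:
 h(y) = -sqrt(C1 + y^2)
 h(y) = sqrt(C1 + y^2)


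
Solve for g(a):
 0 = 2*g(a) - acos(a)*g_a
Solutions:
 g(a) = C1*exp(2*Integral(1/acos(a), a))


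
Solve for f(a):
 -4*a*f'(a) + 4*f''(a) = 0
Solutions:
 f(a) = C1 + C2*erfi(sqrt(2)*a/2)


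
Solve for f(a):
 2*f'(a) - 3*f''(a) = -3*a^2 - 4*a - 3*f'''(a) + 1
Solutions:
 f(a) = C1 - a^3/2 - 13*a^2/4 - 19*a/4 + (C2*sin(sqrt(15)*a/6) + C3*cos(sqrt(15)*a/6))*exp(a/2)


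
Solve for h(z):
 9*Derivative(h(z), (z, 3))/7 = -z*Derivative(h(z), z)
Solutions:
 h(z) = C1 + Integral(C2*airyai(-21^(1/3)*z/3) + C3*airybi(-21^(1/3)*z/3), z)


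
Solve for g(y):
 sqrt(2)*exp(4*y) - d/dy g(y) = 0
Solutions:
 g(y) = C1 + sqrt(2)*exp(4*y)/4


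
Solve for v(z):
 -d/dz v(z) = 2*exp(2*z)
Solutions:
 v(z) = C1 - exp(2*z)


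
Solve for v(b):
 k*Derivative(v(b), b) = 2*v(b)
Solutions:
 v(b) = C1*exp(2*b/k)


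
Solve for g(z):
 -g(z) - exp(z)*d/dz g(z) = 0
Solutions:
 g(z) = C1*exp(exp(-z))


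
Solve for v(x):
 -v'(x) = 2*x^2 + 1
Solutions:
 v(x) = C1 - 2*x^3/3 - x


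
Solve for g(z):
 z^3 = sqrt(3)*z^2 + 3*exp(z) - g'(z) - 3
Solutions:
 g(z) = C1 - z^4/4 + sqrt(3)*z^3/3 - 3*z + 3*exp(z)


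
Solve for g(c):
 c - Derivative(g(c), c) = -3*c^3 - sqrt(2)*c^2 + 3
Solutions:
 g(c) = C1 + 3*c^4/4 + sqrt(2)*c^3/3 + c^2/2 - 3*c


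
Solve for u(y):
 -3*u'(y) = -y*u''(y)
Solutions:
 u(y) = C1 + C2*y^4


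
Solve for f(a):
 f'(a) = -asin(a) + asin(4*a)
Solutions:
 f(a) = C1 - a*asin(a) + a*asin(4*a) + sqrt(1 - 16*a^2)/4 - sqrt(1 - a^2)


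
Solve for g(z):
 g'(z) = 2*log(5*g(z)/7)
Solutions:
 -Integral(1/(log(_y) - log(7) + log(5)), (_y, g(z)))/2 = C1 - z


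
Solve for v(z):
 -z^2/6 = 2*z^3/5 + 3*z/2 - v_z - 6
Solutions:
 v(z) = C1 + z^4/10 + z^3/18 + 3*z^2/4 - 6*z


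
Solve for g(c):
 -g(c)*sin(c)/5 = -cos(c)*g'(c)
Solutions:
 g(c) = C1/cos(c)^(1/5)


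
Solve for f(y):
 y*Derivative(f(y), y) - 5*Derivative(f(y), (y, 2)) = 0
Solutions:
 f(y) = C1 + C2*erfi(sqrt(10)*y/10)


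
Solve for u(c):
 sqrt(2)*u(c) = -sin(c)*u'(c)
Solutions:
 u(c) = C1*(cos(c) + 1)^(sqrt(2)/2)/(cos(c) - 1)^(sqrt(2)/2)


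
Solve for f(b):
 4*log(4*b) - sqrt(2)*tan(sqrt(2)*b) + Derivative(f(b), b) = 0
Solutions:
 f(b) = C1 - 4*b*log(b) - 8*b*log(2) + 4*b - log(cos(sqrt(2)*b))


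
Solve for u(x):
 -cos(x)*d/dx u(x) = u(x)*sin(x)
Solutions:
 u(x) = C1*cos(x)


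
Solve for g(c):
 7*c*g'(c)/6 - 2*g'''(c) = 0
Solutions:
 g(c) = C1 + Integral(C2*airyai(126^(1/3)*c/6) + C3*airybi(126^(1/3)*c/6), c)


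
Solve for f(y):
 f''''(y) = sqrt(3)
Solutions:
 f(y) = C1 + C2*y + C3*y^2 + C4*y^3 + sqrt(3)*y^4/24


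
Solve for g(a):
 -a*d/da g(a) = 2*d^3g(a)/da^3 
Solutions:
 g(a) = C1 + Integral(C2*airyai(-2^(2/3)*a/2) + C3*airybi(-2^(2/3)*a/2), a)


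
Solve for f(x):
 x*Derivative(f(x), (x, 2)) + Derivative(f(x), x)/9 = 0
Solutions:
 f(x) = C1 + C2*x^(8/9)


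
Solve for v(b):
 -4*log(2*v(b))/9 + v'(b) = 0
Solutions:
 -9*Integral(1/(log(_y) + log(2)), (_y, v(b)))/4 = C1 - b


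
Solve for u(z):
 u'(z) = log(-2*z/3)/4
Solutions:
 u(z) = C1 + z*log(-z)/4 + z*(-log(3) - 1 + log(2))/4


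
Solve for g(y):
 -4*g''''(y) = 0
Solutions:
 g(y) = C1 + C2*y + C3*y^2 + C4*y^3


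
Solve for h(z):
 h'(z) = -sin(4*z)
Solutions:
 h(z) = C1 + cos(4*z)/4


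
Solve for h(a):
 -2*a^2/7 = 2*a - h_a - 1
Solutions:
 h(a) = C1 + 2*a^3/21 + a^2 - a


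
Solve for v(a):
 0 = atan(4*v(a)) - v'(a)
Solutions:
 Integral(1/atan(4*_y), (_y, v(a))) = C1 + a


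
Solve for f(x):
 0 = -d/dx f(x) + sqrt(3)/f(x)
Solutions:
 f(x) = -sqrt(C1 + 2*sqrt(3)*x)
 f(x) = sqrt(C1 + 2*sqrt(3)*x)


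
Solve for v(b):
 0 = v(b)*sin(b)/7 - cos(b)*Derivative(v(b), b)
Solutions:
 v(b) = C1/cos(b)^(1/7)


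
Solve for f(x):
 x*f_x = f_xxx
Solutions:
 f(x) = C1 + Integral(C2*airyai(x) + C3*airybi(x), x)


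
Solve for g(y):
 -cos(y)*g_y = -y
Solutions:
 g(y) = C1 + Integral(y/cos(y), y)


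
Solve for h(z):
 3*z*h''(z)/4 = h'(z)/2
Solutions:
 h(z) = C1 + C2*z^(5/3)


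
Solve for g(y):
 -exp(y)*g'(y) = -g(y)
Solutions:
 g(y) = C1*exp(-exp(-y))


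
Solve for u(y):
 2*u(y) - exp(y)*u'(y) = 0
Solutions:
 u(y) = C1*exp(-2*exp(-y))


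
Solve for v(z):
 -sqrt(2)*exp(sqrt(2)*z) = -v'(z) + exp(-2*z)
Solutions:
 v(z) = C1 + exp(sqrt(2)*z) - exp(-2*z)/2


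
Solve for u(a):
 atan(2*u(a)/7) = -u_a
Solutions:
 Integral(1/atan(2*_y/7), (_y, u(a))) = C1 - a


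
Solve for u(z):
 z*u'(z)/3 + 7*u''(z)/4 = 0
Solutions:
 u(z) = C1 + C2*erf(sqrt(42)*z/21)


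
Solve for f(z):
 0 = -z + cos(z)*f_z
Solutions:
 f(z) = C1 + Integral(z/cos(z), z)


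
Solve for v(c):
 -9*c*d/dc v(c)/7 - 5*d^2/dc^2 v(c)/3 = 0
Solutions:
 v(c) = C1 + C2*erf(3*sqrt(210)*c/70)


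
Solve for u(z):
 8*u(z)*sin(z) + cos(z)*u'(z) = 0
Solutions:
 u(z) = C1*cos(z)^8


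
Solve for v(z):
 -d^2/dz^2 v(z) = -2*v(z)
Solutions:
 v(z) = C1*exp(-sqrt(2)*z) + C2*exp(sqrt(2)*z)


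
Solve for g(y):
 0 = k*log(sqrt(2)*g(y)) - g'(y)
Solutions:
 Integral(1/(2*log(_y) + log(2)), (_y, g(y))) = C1 + k*y/2


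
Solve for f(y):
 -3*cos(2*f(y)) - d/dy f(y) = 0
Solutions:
 f(y) = -asin((C1 + exp(12*y))/(C1 - exp(12*y)))/2 + pi/2
 f(y) = asin((C1 + exp(12*y))/(C1 - exp(12*y)))/2


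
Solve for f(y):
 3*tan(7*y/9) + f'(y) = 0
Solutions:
 f(y) = C1 + 27*log(cos(7*y/9))/7


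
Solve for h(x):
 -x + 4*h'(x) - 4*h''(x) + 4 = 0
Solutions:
 h(x) = C1 + C2*exp(x) + x^2/8 - 3*x/4


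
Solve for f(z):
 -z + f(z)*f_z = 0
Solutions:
 f(z) = -sqrt(C1 + z^2)
 f(z) = sqrt(C1 + z^2)


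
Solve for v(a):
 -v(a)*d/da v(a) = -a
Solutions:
 v(a) = -sqrt(C1 + a^2)
 v(a) = sqrt(C1 + a^2)


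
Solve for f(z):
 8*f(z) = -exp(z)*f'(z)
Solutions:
 f(z) = C1*exp(8*exp(-z))


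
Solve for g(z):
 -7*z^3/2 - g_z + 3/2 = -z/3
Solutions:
 g(z) = C1 - 7*z^4/8 + z^2/6 + 3*z/2


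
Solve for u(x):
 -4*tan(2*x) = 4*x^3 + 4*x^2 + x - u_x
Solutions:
 u(x) = C1 + x^4 + 4*x^3/3 + x^2/2 - 2*log(cos(2*x))


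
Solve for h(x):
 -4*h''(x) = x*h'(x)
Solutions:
 h(x) = C1 + C2*erf(sqrt(2)*x/4)


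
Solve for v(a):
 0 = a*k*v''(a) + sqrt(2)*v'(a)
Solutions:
 v(a) = C1 + a^(((re(k) - sqrt(2))*re(k) + im(k)^2)/(re(k)^2 + im(k)^2))*(C2*sin(sqrt(2)*log(a)*Abs(im(k))/(re(k)^2 + im(k)^2)) + C3*cos(sqrt(2)*log(a)*im(k)/(re(k)^2 + im(k)^2)))


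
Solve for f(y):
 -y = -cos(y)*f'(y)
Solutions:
 f(y) = C1 + Integral(y/cos(y), y)


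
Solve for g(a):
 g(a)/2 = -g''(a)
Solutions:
 g(a) = C1*sin(sqrt(2)*a/2) + C2*cos(sqrt(2)*a/2)


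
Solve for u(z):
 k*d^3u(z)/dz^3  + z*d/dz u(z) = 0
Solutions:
 u(z) = C1 + Integral(C2*airyai(z*(-1/k)^(1/3)) + C3*airybi(z*(-1/k)^(1/3)), z)


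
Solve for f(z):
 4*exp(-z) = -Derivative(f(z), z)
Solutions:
 f(z) = C1 + 4*exp(-z)


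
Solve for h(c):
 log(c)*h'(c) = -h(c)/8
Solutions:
 h(c) = C1*exp(-li(c)/8)


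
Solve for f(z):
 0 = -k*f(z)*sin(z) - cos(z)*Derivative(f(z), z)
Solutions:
 f(z) = C1*exp(k*log(cos(z)))


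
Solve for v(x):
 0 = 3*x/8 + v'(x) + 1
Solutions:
 v(x) = C1 - 3*x^2/16 - x


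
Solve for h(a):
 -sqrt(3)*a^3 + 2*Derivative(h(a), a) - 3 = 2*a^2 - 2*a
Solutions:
 h(a) = C1 + sqrt(3)*a^4/8 + a^3/3 - a^2/2 + 3*a/2


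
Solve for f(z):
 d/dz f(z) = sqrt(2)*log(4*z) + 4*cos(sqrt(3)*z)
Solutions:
 f(z) = C1 + sqrt(2)*z*(log(z) - 1) + 2*sqrt(2)*z*log(2) + 4*sqrt(3)*sin(sqrt(3)*z)/3


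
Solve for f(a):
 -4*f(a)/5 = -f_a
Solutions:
 f(a) = C1*exp(4*a/5)


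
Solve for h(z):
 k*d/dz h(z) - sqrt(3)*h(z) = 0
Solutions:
 h(z) = C1*exp(sqrt(3)*z/k)


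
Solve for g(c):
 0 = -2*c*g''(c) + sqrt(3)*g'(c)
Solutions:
 g(c) = C1 + C2*c^(sqrt(3)/2 + 1)


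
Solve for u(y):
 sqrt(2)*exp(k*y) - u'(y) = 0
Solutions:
 u(y) = C1 + sqrt(2)*exp(k*y)/k


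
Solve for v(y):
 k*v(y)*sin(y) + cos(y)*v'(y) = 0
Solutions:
 v(y) = C1*exp(k*log(cos(y)))


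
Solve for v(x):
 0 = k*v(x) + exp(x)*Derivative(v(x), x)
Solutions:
 v(x) = C1*exp(k*exp(-x))


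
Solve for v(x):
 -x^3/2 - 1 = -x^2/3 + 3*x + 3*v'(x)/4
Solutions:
 v(x) = C1 - x^4/6 + 4*x^3/27 - 2*x^2 - 4*x/3


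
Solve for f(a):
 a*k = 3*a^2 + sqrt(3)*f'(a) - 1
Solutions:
 f(a) = C1 - sqrt(3)*a^3/3 + sqrt(3)*a^2*k/6 + sqrt(3)*a/3


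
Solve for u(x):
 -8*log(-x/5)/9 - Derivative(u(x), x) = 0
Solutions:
 u(x) = C1 - 8*x*log(-x)/9 + 8*x*(1 + log(5))/9


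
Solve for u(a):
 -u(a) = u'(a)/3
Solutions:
 u(a) = C1*exp(-3*a)


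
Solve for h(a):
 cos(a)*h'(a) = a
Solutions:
 h(a) = C1 + Integral(a/cos(a), a)


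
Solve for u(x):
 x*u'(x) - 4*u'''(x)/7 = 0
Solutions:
 u(x) = C1 + Integral(C2*airyai(14^(1/3)*x/2) + C3*airybi(14^(1/3)*x/2), x)


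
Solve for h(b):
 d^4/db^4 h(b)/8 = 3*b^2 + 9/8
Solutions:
 h(b) = C1 + C2*b + C3*b^2 + C4*b^3 + b^6/15 + 3*b^4/8


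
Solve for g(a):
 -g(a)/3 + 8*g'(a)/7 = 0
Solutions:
 g(a) = C1*exp(7*a/24)


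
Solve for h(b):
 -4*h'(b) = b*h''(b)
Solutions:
 h(b) = C1 + C2/b^3


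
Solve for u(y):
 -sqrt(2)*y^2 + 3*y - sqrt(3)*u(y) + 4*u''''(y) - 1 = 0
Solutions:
 u(y) = C1*exp(-sqrt(2)*3^(1/8)*y/2) + C2*exp(sqrt(2)*3^(1/8)*y/2) + C3*sin(sqrt(2)*3^(1/8)*y/2) + C4*cos(sqrt(2)*3^(1/8)*y/2) - sqrt(6)*y^2/3 + sqrt(3)*y - sqrt(3)/3


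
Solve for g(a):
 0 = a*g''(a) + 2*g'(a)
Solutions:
 g(a) = C1 + C2/a


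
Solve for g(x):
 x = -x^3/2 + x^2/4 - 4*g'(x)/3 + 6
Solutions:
 g(x) = C1 - 3*x^4/32 + x^3/16 - 3*x^2/8 + 9*x/2


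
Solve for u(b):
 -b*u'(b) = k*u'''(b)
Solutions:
 u(b) = C1 + Integral(C2*airyai(b*(-1/k)^(1/3)) + C3*airybi(b*(-1/k)^(1/3)), b)


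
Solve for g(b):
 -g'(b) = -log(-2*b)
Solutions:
 g(b) = C1 + b*log(-b) + b*(-1 + log(2))


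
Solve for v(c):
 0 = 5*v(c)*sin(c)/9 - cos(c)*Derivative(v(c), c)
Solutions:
 v(c) = C1/cos(c)^(5/9)


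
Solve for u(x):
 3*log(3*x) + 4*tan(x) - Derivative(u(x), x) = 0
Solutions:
 u(x) = C1 + 3*x*log(x) - 3*x + 3*x*log(3) - 4*log(cos(x))


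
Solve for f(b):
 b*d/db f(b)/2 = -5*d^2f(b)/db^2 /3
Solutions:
 f(b) = C1 + C2*erf(sqrt(15)*b/10)


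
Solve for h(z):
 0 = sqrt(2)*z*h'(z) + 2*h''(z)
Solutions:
 h(z) = C1 + C2*erf(2^(1/4)*z/2)


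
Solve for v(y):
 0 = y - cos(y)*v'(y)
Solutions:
 v(y) = C1 + Integral(y/cos(y), y)


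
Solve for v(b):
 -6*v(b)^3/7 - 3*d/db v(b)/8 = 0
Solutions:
 v(b) = -sqrt(14)*sqrt(-1/(C1 - 16*b))/2
 v(b) = sqrt(14)*sqrt(-1/(C1 - 16*b))/2


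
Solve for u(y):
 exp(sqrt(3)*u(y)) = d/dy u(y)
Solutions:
 u(y) = sqrt(3)*(2*log(-1/(C1 + y)) - log(3))/6


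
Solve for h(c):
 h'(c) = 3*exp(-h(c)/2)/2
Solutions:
 h(c) = 2*log(C1 + 3*c/4)


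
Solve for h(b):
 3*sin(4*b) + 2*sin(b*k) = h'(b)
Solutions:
 h(b) = C1 - 3*cos(4*b)/4 - 2*cos(b*k)/k


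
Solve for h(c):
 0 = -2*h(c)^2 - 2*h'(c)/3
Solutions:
 h(c) = 1/(C1 + 3*c)


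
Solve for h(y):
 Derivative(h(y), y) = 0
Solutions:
 h(y) = C1


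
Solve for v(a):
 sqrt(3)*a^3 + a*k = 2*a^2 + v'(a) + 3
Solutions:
 v(a) = C1 + sqrt(3)*a^4/4 - 2*a^3/3 + a^2*k/2 - 3*a


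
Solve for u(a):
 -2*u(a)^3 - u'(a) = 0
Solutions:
 u(a) = -sqrt(2)*sqrt(-1/(C1 - 2*a))/2
 u(a) = sqrt(2)*sqrt(-1/(C1 - 2*a))/2


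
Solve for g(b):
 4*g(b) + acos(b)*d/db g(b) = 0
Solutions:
 g(b) = C1*exp(-4*Integral(1/acos(b), b))


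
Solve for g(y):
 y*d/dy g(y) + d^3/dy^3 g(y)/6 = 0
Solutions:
 g(y) = C1 + Integral(C2*airyai(-6^(1/3)*y) + C3*airybi(-6^(1/3)*y), y)


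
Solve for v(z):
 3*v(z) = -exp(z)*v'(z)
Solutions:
 v(z) = C1*exp(3*exp(-z))


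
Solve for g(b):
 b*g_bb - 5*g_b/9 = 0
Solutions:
 g(b) = C1 + C2*b^(14/9)


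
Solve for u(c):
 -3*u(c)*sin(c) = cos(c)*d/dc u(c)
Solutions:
 u(c) = C1*cos(c)^3


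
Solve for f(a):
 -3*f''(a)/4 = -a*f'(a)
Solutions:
 f(a) = C1 + C2*erfi(sqrt(6)*a/3)


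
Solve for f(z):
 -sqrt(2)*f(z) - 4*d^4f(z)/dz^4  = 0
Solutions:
 f(z) = (C1*sin(2^(1/8)*z/2) + C2*cos(2^(1/8)*z/2))*exp(-2^(1/8)*z/2) + (C3*sin(2^(1/8)*z/2) + C4*cos(2^(1/8)*z/2))*exp(2^(1/8)*z/2)


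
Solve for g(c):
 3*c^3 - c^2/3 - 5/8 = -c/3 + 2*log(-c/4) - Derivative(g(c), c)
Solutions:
 g(c) = C1 - 3*c^4/4 + c^3/9 - c^2/6 + 2*c*log(-c) + c*(-4*log(2) - 11/8)


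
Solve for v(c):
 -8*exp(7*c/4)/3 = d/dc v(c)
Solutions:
 v(c) = C1 - 32*exp(7*c/4)/21


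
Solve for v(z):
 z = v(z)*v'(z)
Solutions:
 v(z) = -sqrt(C1 + z^2)
 v(z) = sqrt(C1 + z^2)


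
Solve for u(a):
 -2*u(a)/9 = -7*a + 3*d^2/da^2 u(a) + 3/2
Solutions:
 u(a) = C1*sin(sqrt(6)*a/9) + C2*cos(sqrt(6)*a/9) + 63*a/2 - 27/4


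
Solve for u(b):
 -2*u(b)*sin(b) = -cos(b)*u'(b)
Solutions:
 u(b) = C1/cos(b)^2


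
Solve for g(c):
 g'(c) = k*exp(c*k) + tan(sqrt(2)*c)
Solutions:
 g(c) = C1 + k*Piecewise((exp(c*k)/k, Ne(k, 0)), (c, True)) - sqrt(2)*log(cos(sqrt(2)*c))/2


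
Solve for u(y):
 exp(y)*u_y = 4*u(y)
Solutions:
 u(y) = C1*exp(-4*exp(-y))


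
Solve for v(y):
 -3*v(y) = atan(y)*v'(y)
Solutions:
 v(y) = C1*exp(-3*Integral(1/atan(y), y))


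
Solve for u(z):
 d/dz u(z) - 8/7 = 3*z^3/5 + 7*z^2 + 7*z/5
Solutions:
 u(z) = C1 + 3*z^4/20 + 7*z^3/3 + 7*z^2/10 + 8*z/7


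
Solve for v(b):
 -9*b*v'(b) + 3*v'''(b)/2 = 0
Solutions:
 v(b) = C1 + Integral(C2*airyai(6^(1/3)*b) + C3*airybi(6^(1/3)*b), b)


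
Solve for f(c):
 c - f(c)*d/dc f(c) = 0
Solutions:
 f(c) = -sqrt(C1 + c^2)
 f(c) = sqrt(C1 + c^2)


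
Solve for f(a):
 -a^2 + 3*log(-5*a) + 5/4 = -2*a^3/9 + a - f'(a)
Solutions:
 f(a) = C1 - a^4/18 + a^3/3 + a^2/2 - 3*a*log(-a) + a*(7/4 - 3*log(5))


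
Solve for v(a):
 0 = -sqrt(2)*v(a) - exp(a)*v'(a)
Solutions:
 v(a) = C1*exp(sqrt(2)*exp(-a))


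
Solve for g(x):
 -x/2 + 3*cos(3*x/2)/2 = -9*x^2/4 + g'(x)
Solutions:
 g(x) = C1 + 3*x^3/4 - x^2/4 + sin(3*x/2)


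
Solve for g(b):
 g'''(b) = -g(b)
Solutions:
 g(b) = C3*exp(-b) + (C1*sin(sqrt(3)*b/2) + C2*cos(sqrt(3)*b/2))*exp(b/2)


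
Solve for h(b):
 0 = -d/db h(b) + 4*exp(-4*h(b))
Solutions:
 h(b) = log(-I*(C1 + 16*b)^(1/4))
 h(b) = log(I*(C1 + 16*b)^(1/4))
 h(b) = log(-(C1 + 16*b)^(1/4))
 h(b) = log(C1 + 16*b)/4


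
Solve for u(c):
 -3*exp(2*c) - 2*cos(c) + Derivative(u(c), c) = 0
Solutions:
 u(c) = C1 + 3*exp(2*c)/2 + 2*sin(c)


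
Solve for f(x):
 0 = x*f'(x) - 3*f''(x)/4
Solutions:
 f(x) = C1 + C2*erfi(sqrt(6)*x/3)


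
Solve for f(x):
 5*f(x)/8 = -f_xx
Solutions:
 f(x) = C1*sin(sqrt(10)*x/4) + C2*cos(sqrt(10)*x/4)


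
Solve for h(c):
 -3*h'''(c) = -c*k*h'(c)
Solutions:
 h(c) = C1 + Integral(C2*airyai(3^(2/3)*c*k^(1/3)/3) + C3*airybi(3^(2/3)*c*k^(1/3)/3), c)


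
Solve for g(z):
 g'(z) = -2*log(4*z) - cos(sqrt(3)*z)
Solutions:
 g(z) = C1 - 2*z*log(z) - 4*z*log(2) + 2*z - sqrt(3)*sin(sqrt(3)*z)/3


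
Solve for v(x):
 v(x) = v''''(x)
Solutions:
 v(x) = C1*exp(-x) + C2*exp(x) + C3*sin(x) + C4*cos(x)


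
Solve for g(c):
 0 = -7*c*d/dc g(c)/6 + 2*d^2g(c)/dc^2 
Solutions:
 g(c) = C1 + C2*erfi(sqrt(42)*c/12)


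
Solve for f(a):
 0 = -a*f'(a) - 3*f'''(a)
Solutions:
 f(a) = C1 + Integral(C2*airyai(-3^(2/3)*a/3) + C3*airybi(-3^(2/3)*a/3), a)


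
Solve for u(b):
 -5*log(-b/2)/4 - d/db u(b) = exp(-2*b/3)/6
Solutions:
 u(b) = C1 - 5*b*log(-b)/4 + 5*b*(log(2) + 1)/4 + exp(-2*b/3)/4


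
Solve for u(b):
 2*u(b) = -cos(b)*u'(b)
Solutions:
 u(b) = C1*(sin(b) - 1)/(sin(b) + 1)


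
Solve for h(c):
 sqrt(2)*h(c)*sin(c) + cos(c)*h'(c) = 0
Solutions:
 h(c) = C1*cos(c)^(sqrt(2))


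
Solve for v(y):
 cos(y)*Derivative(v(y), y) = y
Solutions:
 v(y) = C1 + Integral(y/cos(y), y)


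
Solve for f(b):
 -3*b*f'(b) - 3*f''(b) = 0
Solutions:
 f(b) = C1 + C2*erf(sqrt(2)*b/2)
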